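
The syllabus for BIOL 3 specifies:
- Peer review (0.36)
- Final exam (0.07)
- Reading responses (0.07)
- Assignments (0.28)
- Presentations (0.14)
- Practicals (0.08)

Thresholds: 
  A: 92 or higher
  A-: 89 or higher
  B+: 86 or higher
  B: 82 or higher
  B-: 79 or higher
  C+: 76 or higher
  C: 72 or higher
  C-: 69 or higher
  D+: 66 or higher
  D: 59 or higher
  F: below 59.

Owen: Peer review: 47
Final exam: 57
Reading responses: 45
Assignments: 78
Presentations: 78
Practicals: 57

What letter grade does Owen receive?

D

Weighted total:
  Peer review 47 × 0.36 = 16.92
  Final exam 57 × 0.07 = 3.99
  Reading responses 45 × 0.07 = 3.15
  Assignments 78 × 0.28 = 21.84
  Presentations 78 × 0.14 = 10.92
  Practicals 57 × 0.08 = 4.56
Sum = 61.38
61.38 is ≥ 59 and < 66 → D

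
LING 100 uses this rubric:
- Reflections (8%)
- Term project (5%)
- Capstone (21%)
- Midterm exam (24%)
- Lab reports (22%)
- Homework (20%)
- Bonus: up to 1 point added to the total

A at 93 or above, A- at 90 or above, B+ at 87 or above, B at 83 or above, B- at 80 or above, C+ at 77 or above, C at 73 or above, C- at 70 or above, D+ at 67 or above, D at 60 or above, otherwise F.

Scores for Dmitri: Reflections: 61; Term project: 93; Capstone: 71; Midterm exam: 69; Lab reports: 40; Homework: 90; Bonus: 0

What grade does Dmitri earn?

Weighted total:
  Reflections 61 × 0.08 = 4.88
  Term project 93 × 0.05 = 4.65
  Capstone 71 × 0.21 = 14.91
  Midterm exam 69 × 0.24 = 16.56
  Lab reports 40 × 0.22 = 8.8
  Homework 90 × 0.2 = 18
Sum = 67.8
Bonus: 67.8 + 0 = 67.8
67.8 is ≥ 67 and < 70 → D+

D+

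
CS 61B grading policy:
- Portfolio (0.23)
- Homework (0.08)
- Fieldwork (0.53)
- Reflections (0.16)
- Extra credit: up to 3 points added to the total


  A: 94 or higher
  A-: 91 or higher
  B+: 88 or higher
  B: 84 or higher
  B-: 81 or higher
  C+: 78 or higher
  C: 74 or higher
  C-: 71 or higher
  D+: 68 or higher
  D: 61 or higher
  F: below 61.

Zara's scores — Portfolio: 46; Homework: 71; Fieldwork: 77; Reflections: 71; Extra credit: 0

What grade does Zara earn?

D+

Weighted total:
  Portfolio 46 × 0.23 = 10.58
  Homework 71 × 0.08 = 5.68
  Fieldwork 77 × 0.53 = 40.81
  Reflections 71 × 0.16 = 11.36
Sum = 68.43
Extra credit: 68.43 + 0 = 68.43
68.43 is ≥ 68 and < 71 → D+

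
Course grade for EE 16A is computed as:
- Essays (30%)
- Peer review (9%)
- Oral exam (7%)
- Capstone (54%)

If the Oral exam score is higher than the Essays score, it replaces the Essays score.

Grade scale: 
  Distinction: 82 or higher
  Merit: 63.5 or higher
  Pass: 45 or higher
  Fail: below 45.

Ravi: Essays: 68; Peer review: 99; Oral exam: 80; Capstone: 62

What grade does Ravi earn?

Merit

Oral exam (80) > Essays (68), so Essays counts as 80.
Weighted total:
  Essays 80 × 0.3 = 24
  Peer review 99 × 0.09 = 8.91
  Oral exam 80 × 0.07 = 5.6
  Capstone 62 × 0.54 = 33.48
Sum = 71.99
71.99 is ≥ 63.5 and < 82 → Merit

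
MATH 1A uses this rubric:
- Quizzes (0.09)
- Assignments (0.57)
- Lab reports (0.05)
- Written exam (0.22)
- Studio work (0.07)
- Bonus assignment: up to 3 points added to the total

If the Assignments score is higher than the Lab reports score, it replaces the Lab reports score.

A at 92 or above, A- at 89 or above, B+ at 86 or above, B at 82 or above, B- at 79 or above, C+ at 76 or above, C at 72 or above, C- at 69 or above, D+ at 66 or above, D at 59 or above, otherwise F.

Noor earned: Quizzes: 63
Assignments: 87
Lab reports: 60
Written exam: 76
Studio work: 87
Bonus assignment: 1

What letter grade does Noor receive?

Assignments (87) > Lab reports (60), so Lab reports counts as 87.
Weighted total:
  Quizzes 63 × 0.09 = 5.67
  Assignments 87 × 0.57 = 49.59
  Lab reports 87 × 0.05 = 4.35
  Written exam 76 × 0.22 = 16.72
  Studio work 87 × 0.07 = 6.09
Sum = 82.42
Bonus assignment: 82.42 + 1 = 83.42
83.42 is ≥ 82 and < 86 → B

B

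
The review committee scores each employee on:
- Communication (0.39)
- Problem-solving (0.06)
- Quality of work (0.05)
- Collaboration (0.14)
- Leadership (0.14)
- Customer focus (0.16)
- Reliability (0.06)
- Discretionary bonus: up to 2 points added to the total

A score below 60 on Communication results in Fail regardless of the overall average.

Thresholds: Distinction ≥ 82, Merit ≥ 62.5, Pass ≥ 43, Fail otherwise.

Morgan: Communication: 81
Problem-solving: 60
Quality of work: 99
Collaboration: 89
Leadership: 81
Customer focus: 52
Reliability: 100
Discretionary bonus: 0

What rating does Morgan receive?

Communication score 81 ≥ 60: minimum met.
Weighted total:
  Communication 81 × 0.39 = 31.59
  Problem-solving 60 × 0.06 = 3.6
  Quality of work 99 × 0.05 = 4.95
  Collaboration 89 × 0.14 = 12.46
  Leadership 81 × 0.14 = 11.34
  Customer focus 52 × 0.16 = 8.32
  Reliability 100 × 0.06 = 6
Sum = 78.26
Discretionary bonus: 78.26 + 0 = 78.26
78.26 is ≥ 62.5 and < 82 → Merit

Merit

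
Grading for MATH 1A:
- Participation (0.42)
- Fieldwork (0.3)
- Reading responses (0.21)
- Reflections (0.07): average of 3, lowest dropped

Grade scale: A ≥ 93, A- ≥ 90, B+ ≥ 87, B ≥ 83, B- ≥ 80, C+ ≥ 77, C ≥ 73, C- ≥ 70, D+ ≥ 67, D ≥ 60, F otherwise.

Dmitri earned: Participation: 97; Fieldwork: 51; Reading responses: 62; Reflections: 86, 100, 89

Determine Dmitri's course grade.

Reflections: drop 86 → average of remaining 2 = 189/2 = 94.5
Weighted total:
  Participation 97 × 0.42 = 40.74
  Fieldwork 51 × 0.3 = 15.3
  Reading responses 62 × 0.21 = 13.02
  Reflections 94.5 × 0.07 = 6.615
Sum = 75.675
75.675 is ≥ 73 and < 77 → C

C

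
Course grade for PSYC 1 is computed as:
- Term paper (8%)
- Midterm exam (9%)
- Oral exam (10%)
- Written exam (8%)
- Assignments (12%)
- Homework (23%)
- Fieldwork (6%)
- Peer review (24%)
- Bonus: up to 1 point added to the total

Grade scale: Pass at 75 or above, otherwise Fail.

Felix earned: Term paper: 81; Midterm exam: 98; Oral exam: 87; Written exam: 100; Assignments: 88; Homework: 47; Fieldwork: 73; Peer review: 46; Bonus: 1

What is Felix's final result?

Weighted total:
  Term paper 81 × 0.08 = 6.48
  Midterm exam 98 × 0.09 = 8.82
  Oral exam 87 × 0.1 = 8.7
  Written exam 100 × 0.08 = 8
  Assignments 88 × 0.12 = 10.56
  Homework 47 × 0.23 = 10.81
  Fieldwork 73 × 0.06 = 4.38
  Peer review 46 × 0.24 = 11.04
Sum = 68.79
Bonus: 68.79 + 1 = 69.79
69.79 < 75 → Fail

Fail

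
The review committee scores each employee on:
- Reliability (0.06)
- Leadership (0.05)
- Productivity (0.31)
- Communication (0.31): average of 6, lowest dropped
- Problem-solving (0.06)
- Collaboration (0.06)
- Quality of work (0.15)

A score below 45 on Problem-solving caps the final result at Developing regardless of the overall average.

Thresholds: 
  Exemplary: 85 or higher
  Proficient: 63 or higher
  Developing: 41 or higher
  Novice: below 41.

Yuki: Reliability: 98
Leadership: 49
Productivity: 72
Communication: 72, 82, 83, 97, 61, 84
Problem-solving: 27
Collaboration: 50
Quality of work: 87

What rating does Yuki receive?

Communication: drop 61 → average of remaining 5 = 418/5 = 83.6
Problem-solving score 27 < 45: minimum not met.
Weighted total:
  Reliability 98 × 0.06 = 5.88
  Leadership 49 × 0.05 = 2.45
  Productivity 72 × 0.31 = 22.32
  Communication 83.6 × 0.31 = 25.916
  Problem-solving 27 × 0.06 = 1.62
  Collaboration 50 × 0.06 = 3
  Quality of work 87 × 0.15 = 13.05
Sum = 74.236
74.236 would be Proficient; cap at Developing applies → Developing.

Developing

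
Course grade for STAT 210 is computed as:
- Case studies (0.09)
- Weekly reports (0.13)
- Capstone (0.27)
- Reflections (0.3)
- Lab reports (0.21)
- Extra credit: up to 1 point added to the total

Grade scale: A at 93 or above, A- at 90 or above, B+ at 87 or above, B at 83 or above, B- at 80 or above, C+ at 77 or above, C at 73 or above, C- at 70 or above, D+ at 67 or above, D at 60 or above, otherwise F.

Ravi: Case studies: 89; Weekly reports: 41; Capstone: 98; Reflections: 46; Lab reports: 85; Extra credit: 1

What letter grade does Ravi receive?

C-

Weighted total:
  Case studies 89 × 0.09 = 8.01
  Weekly reports 41 × 0.13 = 5.33
  Capstone 98 × 0.27 = 26.46
  Reflections 46 × 0.3 = 13.8
  Lab reports 85 × 0.21 = 17.85
Sum = 71.45
Extra credit: 71.45 + 1 = 72.45
72.45 is ≥ 70 and < 73 → C-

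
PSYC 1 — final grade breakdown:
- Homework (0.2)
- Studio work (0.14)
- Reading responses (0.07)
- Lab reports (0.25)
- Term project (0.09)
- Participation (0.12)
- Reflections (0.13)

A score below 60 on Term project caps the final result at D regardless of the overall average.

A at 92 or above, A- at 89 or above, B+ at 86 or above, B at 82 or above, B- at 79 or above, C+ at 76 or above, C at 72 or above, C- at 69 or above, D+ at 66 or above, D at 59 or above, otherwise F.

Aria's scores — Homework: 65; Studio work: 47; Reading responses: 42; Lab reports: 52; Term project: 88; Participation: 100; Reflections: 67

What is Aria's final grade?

Term project score 88 ≥ 60: minimum met.
Weighted total:
  Homework 65 × 0.2 = 13
  Studio work 47 × 0.14 = 6.58
  Reading responses 42 × 0.07 = 2.94
  Lab reports 52 × 0.25 = 13
  Term project 88 × 0.09 = 7.92
  Participation 100 × 0.12 = 12
  Reflections 67 × 0.13 = 8.71
Sum = 64.15
64.15 is ≥ 59 and < 66 → D

D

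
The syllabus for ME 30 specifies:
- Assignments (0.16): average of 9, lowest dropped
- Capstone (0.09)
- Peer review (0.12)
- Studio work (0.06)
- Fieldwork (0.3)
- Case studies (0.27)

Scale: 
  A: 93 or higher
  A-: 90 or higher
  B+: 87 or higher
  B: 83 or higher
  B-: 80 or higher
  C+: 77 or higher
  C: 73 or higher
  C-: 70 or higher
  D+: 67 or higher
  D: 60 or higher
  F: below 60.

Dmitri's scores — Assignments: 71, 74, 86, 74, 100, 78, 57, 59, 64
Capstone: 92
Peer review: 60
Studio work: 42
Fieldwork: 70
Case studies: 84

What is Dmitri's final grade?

Assignments: drop 57 → average of remaining 8 = 606/8 = 75.75
Weighted total:
  Assignments 75.75 × 0.16 = 12.12
  Capstone 92 × 0.09 = 8.28
  Peer review 60 × 0.12 = 7.2
  Studio work 42 × 0.06 = 2.52
  Fieldwork 70 × 0.3 = 21
  Case studies 84 × 0.27 = 22.68
Sum = 73.8
73.8 is ≥ 73 and < 77 → C

C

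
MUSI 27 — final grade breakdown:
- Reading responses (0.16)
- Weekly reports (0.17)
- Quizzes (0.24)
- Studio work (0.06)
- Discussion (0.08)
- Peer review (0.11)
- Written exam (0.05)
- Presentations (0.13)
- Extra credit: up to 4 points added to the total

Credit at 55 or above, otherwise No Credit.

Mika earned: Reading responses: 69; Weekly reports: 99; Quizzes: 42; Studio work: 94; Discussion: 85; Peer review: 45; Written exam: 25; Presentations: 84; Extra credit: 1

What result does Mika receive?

Credit

Weighted total:
  Reading responses 69 × 0.16 = 11.04
  Weekly reports 99 × 0.17 = 16.83
  Quizzes 42 × 0.24 = 10.08
  Studio work 94 × 0.06 = 5.64
  Discussion 85 × 0.08 = 6.8
  Peer review 45 × 0.11 = 4.95
  Written exam 25 × 0.05 = 1.25
  Presentations 84 × 0.13 = 10.92
Sum = 67.51
Extra credit: 67.51 + 1 = 68.51
68.51 ≥ 55 → Credit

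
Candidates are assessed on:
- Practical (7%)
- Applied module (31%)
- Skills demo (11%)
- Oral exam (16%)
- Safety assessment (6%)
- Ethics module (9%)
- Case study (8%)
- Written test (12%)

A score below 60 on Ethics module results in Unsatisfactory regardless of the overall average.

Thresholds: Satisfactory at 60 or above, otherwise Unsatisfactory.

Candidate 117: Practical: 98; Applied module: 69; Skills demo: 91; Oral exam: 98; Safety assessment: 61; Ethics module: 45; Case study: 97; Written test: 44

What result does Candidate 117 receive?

Unsatisfactory

Ethics module score 45 < 60: minimum not met.
Weighted total:
  Practical 98 × 0.07 = 6.86
  Applied module 69 × 0.31 = 21.39
  Skills demo 91 × 0.11 = 10.01
  Oral exam 98 × 0.16 = 15.68
  Safety assessment 61 × 0.06 = 3.66
  Ethics module 45 × 0.09 = 4.05
  Case study 97 × 0.08 = 7.76
  Written test 44 × 0.12 = 5.28
Sum = 74.69
Because the Ethics module minimum was not met, the result is Unsatisfactory.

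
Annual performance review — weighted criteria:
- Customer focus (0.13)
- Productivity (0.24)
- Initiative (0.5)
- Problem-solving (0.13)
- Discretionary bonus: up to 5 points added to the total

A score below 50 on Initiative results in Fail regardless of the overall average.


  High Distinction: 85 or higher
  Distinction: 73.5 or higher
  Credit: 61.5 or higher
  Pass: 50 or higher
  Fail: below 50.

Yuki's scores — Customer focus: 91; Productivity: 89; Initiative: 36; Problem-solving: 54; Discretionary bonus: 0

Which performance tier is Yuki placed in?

Fail

Initiative score 36 < 50: minimum not met.
Weighted total:
  Customer focus 91 × 0.13 = 11.83
  Productivity 89 × 0.24 = 21.36
  Initiative 36 × 0.5 = 18
  Problem-solving 54 × 0.13 = 7.02
Sum = 58.21
Discretionary bonus: 58.21 + 0 = 58.21
Because the Initiative minimum was not met, the result is Fail.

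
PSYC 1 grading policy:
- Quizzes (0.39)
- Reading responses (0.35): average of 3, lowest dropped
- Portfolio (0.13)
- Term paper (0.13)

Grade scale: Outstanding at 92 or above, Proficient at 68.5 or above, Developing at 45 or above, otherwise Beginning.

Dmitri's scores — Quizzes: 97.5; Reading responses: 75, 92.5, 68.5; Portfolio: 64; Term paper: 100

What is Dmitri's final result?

Reading responses: drop 68.5 → average of remaining 2 = 167.5/2 = 83.75
Weighted total:
  Quizzes 97.5 × 0.39 = 38.025
  Reading responses 83.75 × 0.35 = 29.3125
  Portfolio 64 × 0.13 = 8.32
  Term paper 100 × 0.13 = 13
Sum = 88.6575
88.6575 is ≥ 68.5 and < 92 → Proficient

Proficient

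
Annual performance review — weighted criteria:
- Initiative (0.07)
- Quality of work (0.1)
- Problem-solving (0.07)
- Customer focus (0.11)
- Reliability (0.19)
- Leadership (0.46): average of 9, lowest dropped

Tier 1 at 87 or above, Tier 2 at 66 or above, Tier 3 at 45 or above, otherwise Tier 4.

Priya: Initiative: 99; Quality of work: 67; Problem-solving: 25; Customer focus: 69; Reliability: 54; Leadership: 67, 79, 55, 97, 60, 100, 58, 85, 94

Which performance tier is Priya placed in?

Leadership: drop 55 → average of remaining 8 = 640/8 = 80
Weighted total:
  Initiative 99 × 0.07 = 6.93
  Quality of work 67 × 0.1 = 6.7
  Problem-solving 25 × 0.07 = 1.75
  Customer focus 69 × 0.11 = 7.59
  Reliability 54 × 0.19 = 10.26
  Leadership 80 × 0.46 = 36.8
Sum = 70.03
70.03 is ≥ 66 and < 87 → Tier 2

Tier 2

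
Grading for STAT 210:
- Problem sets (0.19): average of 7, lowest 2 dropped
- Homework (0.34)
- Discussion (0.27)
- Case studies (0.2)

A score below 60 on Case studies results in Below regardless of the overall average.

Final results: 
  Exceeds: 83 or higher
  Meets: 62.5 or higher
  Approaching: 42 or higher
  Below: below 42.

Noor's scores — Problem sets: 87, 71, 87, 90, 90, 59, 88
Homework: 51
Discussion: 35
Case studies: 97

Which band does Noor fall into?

Problem sets: drop 59, 71 → average of remaining 5 = 442/5 = 88.4
Case studies score 97 ≥ 60: minimum met.
Weighted total:
  Problem sets 88.4 × 0.19 = 16.796
  Homework 51 × 0.34 = 17.34
  Discussion 35 × 0.27 = 9.45
  Case studies 97 × 0.2 = 19.4
Sum = 62.986
62.986 is ≥ 62.5 and < 83 → Meets

Meets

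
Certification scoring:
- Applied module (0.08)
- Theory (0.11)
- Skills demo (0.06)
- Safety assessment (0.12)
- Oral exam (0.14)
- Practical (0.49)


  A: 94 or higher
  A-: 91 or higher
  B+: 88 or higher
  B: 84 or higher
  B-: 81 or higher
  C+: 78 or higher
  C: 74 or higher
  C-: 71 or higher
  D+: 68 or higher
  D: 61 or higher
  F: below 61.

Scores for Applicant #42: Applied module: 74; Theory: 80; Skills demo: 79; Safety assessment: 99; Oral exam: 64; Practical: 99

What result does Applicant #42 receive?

B+

Weighted total:
  Applied module 74 × 0.08 = 5.92
  Theory 80 × 0.11 = 8.8
  Skills demo 79 × 0.06 = 4.74
  Safety assessment 99 × 0.12 = 11.88
  Oral exam 64 × 0.14 = 8.96
  Practical 99 × 0.49 = 48.51
Sum = 88.81
88.81 is ≥ 88 and < 91 → B+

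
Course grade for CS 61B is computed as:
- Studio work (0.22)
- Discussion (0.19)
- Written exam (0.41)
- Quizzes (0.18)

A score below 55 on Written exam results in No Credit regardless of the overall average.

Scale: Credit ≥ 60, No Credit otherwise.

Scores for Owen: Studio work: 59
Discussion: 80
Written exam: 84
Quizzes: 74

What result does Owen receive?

Written exam score 84 ≥ 55: minimum met.
Weighted total:
  Studio work 59 × 0.22 = 12.98
  Discussion 80 × 0.19 = 15.2
  Written exam 84 × 0.41 = 34.44
  Quizzes 74 × 0.18 = 13.32
Sum = 75.94
75.94 ≥ 60 → Credit

Credit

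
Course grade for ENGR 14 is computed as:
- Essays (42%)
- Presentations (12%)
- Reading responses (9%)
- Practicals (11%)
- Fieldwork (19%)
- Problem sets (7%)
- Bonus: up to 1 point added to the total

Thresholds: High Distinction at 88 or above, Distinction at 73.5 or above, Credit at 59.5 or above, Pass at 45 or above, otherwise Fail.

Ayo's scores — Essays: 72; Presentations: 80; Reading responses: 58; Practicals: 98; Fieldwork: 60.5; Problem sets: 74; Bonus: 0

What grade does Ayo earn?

Credit

Weighted total:
  Essays 72 × 0.42 = 30.24
  Presentations 80 × 0.12 = 9.6
  Reading responses 58 × 0.09 = 5.22
  Practicals 98 × 0.11 = 10.78
  Fieldwork 60.5 × 0.19 = 11.495
  Problem sets 74 × 0.07 = 5.18
Sum = 72.515
Bonus: 72.515 + 0 = 72.515
72.515 is ≥ 59.5 and < 73.5 → Credit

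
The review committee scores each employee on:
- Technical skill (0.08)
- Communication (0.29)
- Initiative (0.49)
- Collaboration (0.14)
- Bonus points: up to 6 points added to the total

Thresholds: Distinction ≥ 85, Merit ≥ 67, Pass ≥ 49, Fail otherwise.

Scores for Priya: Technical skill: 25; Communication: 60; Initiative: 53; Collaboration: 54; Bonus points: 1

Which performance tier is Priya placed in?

Pass

Weighted total:
  Technical skill 25 × 0.08 = 2
  Communication 60 × 0.29 = 17.4
  Initiative 53 × 0.49 = 25.97
  Collaboration 54 × 0.14 = 7.56
Sum = 52.93
Bonus points: 52.93 + 1 = 53.93
53.93 is ≥ 49 and < 67 → Pass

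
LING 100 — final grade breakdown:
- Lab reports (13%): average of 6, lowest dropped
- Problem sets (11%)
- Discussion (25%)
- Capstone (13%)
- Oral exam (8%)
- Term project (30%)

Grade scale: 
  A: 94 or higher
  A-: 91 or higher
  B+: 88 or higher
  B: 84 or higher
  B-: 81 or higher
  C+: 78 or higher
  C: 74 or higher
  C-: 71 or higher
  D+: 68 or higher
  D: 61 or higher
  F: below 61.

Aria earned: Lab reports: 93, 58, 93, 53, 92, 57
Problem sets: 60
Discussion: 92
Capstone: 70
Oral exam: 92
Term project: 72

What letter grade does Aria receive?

C

Lab reports: drop 53 → average of remaining 5 = 393/5 = 78.6
Weighted total:
  Lab reports 78.6 × 0.13 = 10.218
  Problem sets 60 × 0.11 = 6.6
  Discussion 92 × 0.25 = 23
  Capstone 70 × 0.13 = 9.1
  Oral exam 92 × 0.08 = 7.36
  Term project 72 × 0.3 = 21.6
Sum = 77.878
77.878 is ≥ 74 and < 78 → C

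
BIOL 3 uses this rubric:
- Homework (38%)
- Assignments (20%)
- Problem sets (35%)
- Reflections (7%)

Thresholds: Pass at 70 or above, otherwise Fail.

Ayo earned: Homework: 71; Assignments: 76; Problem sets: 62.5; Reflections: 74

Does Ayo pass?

Weighted total:
  Homework 71 × 0.38 = 26.98
  Assignments 76 × 0.2 = 15.2
  Problem sets 62.5 × 0.35 = 21.875
  Reflections 74 × 0.07 = 5.18
Sum = 69.235
69.235 < 70 → Fail

Fail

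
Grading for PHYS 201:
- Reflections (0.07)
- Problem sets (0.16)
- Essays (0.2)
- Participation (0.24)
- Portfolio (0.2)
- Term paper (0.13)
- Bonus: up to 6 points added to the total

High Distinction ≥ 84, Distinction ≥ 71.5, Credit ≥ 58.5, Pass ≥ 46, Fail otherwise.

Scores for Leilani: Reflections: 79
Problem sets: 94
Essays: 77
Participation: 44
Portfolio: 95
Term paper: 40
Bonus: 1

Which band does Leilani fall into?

Distinction

Weighted total:
  Reflections 79 × 0.07 = 5.53
  Problem sets 94 × 0.16 = 15.04
  Essays 77 × 0.2 = 15.4
  Participation 44 × 0.24 = 10.56
  Portfolio 95 × 0.2 = 19
  Term paper 40 × 0.13 = 5.2
Sum = 70.73
Bonus: 70.73 + 1 = 71.73
71.73 is ≥ 71.5 and < 84 → Distinction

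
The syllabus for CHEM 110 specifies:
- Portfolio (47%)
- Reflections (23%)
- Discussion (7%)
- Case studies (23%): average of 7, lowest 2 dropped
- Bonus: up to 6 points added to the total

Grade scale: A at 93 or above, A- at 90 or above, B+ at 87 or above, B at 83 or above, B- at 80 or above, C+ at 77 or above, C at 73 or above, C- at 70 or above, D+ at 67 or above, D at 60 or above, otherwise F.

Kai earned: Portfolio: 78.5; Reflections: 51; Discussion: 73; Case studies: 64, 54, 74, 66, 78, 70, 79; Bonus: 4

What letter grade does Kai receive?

Case studies: drop 54, 64 → average of remaining 5 = 367/5 = 73.4
Weighted total:
  Portfolio 78.5 × 0.47 = 36.895
  Reflections 51 × 0.23 = 11.73
  Discussion 73 × 0.07 = 5.11
  Case studies 73.4 × 0.23 = 16.882
Sum = 70.617
Bonus: 70.617 + 4 = 74.617
74.617 is ≥ 73 and < 77 → C

C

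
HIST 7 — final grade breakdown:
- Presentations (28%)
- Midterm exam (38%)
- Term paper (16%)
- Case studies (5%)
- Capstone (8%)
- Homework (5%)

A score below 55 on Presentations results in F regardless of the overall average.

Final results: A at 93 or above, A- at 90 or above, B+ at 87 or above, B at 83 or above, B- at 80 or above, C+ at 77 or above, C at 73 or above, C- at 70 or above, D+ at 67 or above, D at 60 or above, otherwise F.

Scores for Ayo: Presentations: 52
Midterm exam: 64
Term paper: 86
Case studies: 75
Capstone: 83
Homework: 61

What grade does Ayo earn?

F

Presentations score 52 < 55: minimum not met.
Weighted total:
  Presentations 52 × 0.28 = 14.56
  Midterm exam 64 × 0.38 = 24.32
  Term paper 86 × 0.16 = 13.76
  Case studies 75 × 0.05 = 3.75
  Capstone 83 × 0.08 = 6.64
  Homework 61 × 0.05 = 3.05
Sum = 66.08
Because the Presentations minimum was not met, the result is F.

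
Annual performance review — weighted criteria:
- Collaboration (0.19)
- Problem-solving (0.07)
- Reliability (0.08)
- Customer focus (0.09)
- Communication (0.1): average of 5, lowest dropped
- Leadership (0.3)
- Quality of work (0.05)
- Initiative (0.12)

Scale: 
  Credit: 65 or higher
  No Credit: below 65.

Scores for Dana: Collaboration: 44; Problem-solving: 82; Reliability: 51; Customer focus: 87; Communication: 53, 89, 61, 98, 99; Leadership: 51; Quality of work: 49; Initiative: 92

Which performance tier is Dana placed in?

No Credit

Communication: drop 53 → average of remaining 4 = 347/4 = 86.75
Weighted total:
  Collaboration 44 × 0.19 = 8.36
  Problem-solving 82 × 0.07 = 5.74
  Reliability 51 × 0.08 = 4.08
  Customer focus 87 × 0.09 = 7.83
  Communication 86.75 × 0.1 = 8.675
  Leadership 51 × 0.3 = 15.3
  Quality of work 49 × 0.05 = 2.45
  Initiative 92 × 0.12 = 11.04
Sum = 63.475
63.475 < 65 → No Credit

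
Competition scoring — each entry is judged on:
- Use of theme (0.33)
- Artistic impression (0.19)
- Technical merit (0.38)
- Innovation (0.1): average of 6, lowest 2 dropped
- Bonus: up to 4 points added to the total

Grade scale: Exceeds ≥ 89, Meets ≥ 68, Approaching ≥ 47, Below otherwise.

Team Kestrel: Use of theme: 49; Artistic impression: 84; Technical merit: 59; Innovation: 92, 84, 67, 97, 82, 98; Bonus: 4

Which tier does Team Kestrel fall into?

Innovation: drop 67, 82 → average of remaining 4 = 371/4 = 92.75
Weighted total:
  Use of theme 49 × 0.33 = 16.17
  Artistic impression 84 × 0.19 = 15.96
  Technical merit 59 × 0.38 = 22.42
  Innovation 92.75 × 0.1 = 9.275
Sum = 63.825
Bonus: 63.825 + 4 = 67.825
67.825 is ≥ 47 and < 68 → Approaching

Approaching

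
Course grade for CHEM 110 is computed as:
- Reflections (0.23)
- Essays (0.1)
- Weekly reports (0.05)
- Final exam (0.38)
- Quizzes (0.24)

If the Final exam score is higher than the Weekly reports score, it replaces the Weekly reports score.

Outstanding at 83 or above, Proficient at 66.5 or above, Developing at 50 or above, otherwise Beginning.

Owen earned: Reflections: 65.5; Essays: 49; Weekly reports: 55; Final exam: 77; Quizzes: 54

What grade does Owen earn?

Developing

Final exam (77) > Weekly reports (55), so Weekly reports counts as 77.
Weighted total:
  Reflections 65.5 × 0.23 = 15.065
  Essays 49 × 0.1 = 4.9
  Weekly reports 77 × 0.05 = 3.85
  Final exam 77 × 0.38 = 29.26
  Quizzes 54 × 0.24 = 12.96
Sum = 66.035
66.035 is ≥ 50 and < 66.5 → Developing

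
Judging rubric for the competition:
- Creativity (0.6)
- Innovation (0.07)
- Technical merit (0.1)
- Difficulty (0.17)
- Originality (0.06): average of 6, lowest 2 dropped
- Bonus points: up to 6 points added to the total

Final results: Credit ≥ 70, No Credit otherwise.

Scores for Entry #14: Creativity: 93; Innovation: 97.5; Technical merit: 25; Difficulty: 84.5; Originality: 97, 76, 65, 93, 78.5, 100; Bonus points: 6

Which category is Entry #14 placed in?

Credit

Originality: drop 65, 76 → average of remaining 4 = 368.5/4 = 92.125
Weighted total:
  Creativity 93 × 0.6 = 55.8
  Innovation 97.5 × 0.07 = 6.825
  Technical merit 25 × 0.1 = 2.5
  Difficulty 84.5 × 0.17 = 14.365
  Originality 92.125 × 0.06 = 5.5275
Sum = 85.0175
Bonus points: 85.0175 + 6 = 91.0175
91.0175 ≥ 70 → Credit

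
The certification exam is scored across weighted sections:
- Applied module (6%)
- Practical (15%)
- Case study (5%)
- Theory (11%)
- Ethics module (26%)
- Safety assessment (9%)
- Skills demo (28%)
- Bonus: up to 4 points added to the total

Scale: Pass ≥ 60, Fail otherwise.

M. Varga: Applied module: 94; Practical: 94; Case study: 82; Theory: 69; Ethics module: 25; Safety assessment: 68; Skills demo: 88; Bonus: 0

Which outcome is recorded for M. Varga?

Pass

Weighted total:
  Applied module 94 × 0.06 = 5.64
  Practical 94 × 0.15 = 14.1
  Case study 82 × 0.05 = 4.1
  Theory 69 × 0.11 = 7.59
  Ethics module 25 × 0.26 = 6.5
  Safety assessment 68 × 0.09 = 6.12
  Skills demo 88 × 0.28 = 24.64
Sum = 68.69
Bonus: 68.69 + 0 = 68.69
68.69 ≥ 60 → Pass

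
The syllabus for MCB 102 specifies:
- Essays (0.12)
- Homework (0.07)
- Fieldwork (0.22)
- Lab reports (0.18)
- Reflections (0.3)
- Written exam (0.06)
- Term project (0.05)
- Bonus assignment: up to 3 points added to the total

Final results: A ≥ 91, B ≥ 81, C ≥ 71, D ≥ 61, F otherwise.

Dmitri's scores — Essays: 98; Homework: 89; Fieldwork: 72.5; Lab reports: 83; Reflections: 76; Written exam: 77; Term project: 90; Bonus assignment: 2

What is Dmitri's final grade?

B

Weighted total:
  Essays 98 × 0.12 = 11.76
  Homework 89 × 0.07 = 6.23
  Fieldwork 72.5 × 0.22 = 15.95
  Lab reports 83 × 0.18 = 14.94
  Reflections 76 × 0.3 = 22.8
  Written exam 77 × 0.06 = 4.62
  Term project 90 × 0.05 = 4.5
Sum = 80.8
Bonus assignment: 80.8 + 2 = 82.8
82.8 is ≥ 81 and < 91 → B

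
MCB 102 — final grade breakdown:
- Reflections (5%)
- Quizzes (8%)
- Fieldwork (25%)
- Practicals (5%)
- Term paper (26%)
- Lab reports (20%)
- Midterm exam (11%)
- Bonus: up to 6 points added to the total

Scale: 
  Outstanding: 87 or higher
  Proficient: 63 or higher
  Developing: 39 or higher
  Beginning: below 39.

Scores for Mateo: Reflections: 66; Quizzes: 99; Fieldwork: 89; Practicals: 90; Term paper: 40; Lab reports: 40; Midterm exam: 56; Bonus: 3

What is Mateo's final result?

Weighted total:
  Reflections 66 × 0.05 = 3.3
  Quizzes 99 × 0.08 = 7.92
  Fieldwork 89 × 0.25 = 22.25
  Practicals 90 × 0.05 = 4.5
  Term paper 40 × 0.26 = 10.4
  Lab reports 40 × 0.2 = 8
  Midterm exam 56 × 0.11 = 6.16
Sum = 62.53
Bonus: 62.53 + 3 = 65.53
65.53 is ≥ 63 and < 87 → Proficient

Proficient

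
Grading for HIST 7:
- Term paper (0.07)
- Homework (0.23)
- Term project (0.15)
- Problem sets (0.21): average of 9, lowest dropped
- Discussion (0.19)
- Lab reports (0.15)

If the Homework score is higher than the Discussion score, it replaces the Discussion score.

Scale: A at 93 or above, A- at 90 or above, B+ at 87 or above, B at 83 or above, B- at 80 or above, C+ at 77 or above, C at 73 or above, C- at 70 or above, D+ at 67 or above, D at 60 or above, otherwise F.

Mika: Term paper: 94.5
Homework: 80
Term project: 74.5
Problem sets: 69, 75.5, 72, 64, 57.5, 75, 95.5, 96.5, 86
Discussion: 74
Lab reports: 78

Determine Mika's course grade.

C+

Problem sets: drop 57.5 → average of remaining 8 = 633.5/8 = 79.1875
Homework (80) > Discussion (74), so Discussion counts as 80.
Weighted total:
  Term paper 94.5 × 0.07 = 6.615
  Homework 80 × 0.23 = 18.4
  Term project 74.5 × 0.15 = 11.175
  Problem sets 79.1875 × 0.21 = 16.629375
  Discussion 80 × 0.19 = 15.2
  Lab reports 78 × 0.15 = 11.7
Sum = 79.719375
79.719375 is ≥ 77 and < 80 → C+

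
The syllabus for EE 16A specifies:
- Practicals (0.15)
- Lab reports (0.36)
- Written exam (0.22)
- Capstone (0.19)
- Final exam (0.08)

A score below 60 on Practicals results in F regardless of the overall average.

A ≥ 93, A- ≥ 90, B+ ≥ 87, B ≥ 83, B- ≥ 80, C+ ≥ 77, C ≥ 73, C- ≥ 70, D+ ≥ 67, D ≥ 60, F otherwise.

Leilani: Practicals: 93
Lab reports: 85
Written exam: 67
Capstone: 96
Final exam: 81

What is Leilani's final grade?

Practicals score 93 ≥ 60: minimum met.
Weighted total:
  Practicals 93 × 0.15 = 13.95
  Lab reports 85 × 0.36 = 30.6
  Written exam 67 × 0.22 = 14.74
  Capstone 96 × 0.19 = 18.24
  Final exam 81 × 0.08 = 6.48
Sum = 84.01
84.01 is ≥ 83 and < 87 → B

B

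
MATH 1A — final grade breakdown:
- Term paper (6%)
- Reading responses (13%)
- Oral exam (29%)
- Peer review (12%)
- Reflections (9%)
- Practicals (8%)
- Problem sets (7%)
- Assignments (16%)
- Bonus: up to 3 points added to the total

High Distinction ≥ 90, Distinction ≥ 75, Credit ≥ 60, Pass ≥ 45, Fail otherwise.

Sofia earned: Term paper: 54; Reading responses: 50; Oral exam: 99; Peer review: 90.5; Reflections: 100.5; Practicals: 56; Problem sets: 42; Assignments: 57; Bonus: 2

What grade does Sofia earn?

Weighted total:
  Term paper 54 × 0.06 = 3.24
  Reading responses 50 × 0.13 = 6.5
  Oral exam 99 × 0.29 = 28.71
  Peer review 90.5 × 0.12 = 10.86
  Reflections 100.5 × 0.09 = 9.045
  Practicals 56 × 0.08 = 4.48
  Problem sets 42 × 0.07 = 2.94
  Assignments 57 × 0.16 = 9.12
Sum = 74.895
Bonus: 74.895 + 2 = 76.895
76.895 is ≥ 75 and < 90 → Distinction

Distinction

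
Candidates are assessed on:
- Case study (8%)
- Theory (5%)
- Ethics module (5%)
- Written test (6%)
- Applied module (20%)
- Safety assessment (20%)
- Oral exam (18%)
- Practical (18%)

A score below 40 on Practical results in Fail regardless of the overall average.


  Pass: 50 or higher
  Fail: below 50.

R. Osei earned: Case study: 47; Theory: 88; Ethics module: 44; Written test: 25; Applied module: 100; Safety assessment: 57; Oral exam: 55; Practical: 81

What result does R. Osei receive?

Practical score 81 ≥ 40: minimum met.
Weighted total:
  Case study 47 × 0.08 = 3.76
  Theory 88 × 0.05 = 4.4
  Ethics module 44 × 0.05 = 2.2
  Written test 25 × 0.06 = 1.5
  Applied module 100 × 0.2 = 20
  Safety assessment 57 × 0.2 = 11.4
  Oral exam 55 × 0.18 = 9.9
  Practical 81 × 0.18 = 14.58
Sum = 67.74
67.74 ≥ 50 → Pass

Pass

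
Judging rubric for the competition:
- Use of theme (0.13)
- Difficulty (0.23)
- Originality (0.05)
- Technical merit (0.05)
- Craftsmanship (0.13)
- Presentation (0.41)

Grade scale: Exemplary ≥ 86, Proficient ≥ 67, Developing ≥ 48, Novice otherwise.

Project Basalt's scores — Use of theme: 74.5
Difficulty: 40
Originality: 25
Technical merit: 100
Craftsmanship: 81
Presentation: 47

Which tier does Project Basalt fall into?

Weighted total:
  Use of theme 74.5 × 0.13 = 9.685
  Difficulty 40 × 0.23 = 9.2
  Originality 25 × 0.05 = 1.25
  Technical merit 100 × 0.05 = 5
  Craftsmanship 81 × 0.13 = 10.53
  Presentation 47 × 0.41 = 19.27
Sum = 54.935
54.935 is ≥ 48 and < 67 → Developing

Developing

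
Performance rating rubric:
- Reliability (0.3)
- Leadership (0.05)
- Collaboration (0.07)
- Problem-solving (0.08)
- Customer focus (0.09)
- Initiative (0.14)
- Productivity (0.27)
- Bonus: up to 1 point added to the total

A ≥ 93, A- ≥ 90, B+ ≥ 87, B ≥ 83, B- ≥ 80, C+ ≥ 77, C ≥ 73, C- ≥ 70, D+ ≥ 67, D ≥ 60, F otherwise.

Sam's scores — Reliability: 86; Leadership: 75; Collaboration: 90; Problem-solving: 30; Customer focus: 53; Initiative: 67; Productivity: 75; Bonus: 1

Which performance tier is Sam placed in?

Weighted total:
  Reliability 86 × 0.3 = 25.8
  Leadership 75 × 0.05 = 3.75
  Collaboration 90 × 0.07 = 6.3
  Problem-solving 30 × 0.08 = 2.4
  Customer focus 53 × 0.09 = 4.77
  Initiative 67 × 0.14 = 9.38
  Productivity 75 × 0.27 = 20.25
Sum = 72.65
Bonus: 72.65 + 1 = 73.65
73.65 is ≥ 73 and < 77 → C

C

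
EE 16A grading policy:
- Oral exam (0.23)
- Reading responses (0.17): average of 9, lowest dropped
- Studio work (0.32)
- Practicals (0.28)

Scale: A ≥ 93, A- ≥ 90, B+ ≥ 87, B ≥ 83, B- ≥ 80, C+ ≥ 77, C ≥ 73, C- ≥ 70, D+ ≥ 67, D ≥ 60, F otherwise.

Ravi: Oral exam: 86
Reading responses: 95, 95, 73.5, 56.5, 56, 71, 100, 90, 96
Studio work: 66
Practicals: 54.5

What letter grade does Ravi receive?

C-

Reading responses: drop 56 → average of remaining 8 = 677/8 = 84.625
Weighted total:
  Oral exam 86 × 0.23 = 19.78
  Reading responses 84.625 × 0.17 = 14.38625
  Studio work 66 × 0.32 = 21.12
  Practicals 54.5 × 0.28 = 15.26
Sum = 70.54625
70.54625 is ≥ 70 and < 73 → C-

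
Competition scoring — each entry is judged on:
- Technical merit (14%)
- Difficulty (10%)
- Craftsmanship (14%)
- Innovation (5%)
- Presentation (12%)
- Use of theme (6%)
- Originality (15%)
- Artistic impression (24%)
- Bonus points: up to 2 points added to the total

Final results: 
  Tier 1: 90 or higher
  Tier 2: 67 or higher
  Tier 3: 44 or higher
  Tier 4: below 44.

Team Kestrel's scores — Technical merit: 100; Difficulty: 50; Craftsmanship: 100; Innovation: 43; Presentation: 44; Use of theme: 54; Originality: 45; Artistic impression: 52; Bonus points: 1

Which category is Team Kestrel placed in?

Tier 3

Weighted total:
  Technical merit 100 × 0.14 = 14
  Difficulty 50 × 0.1 = 5
  Craftsmanship 100 × 0.14 = 14
  Innovation 43 × 0.05 = 2.15
  Presentation 44 × 0.12 = 5.28
  Use of theme 54 × 0.06 = 3.24
  Originality 45 × 0.15 = 6.75
  Artistic impression 52 × 0.24 = 12.48
Sum = 62.9
Bonus points: 62.9 + 1 = 63.9
63.9 is ≥ 44 and < 67 → Tier 3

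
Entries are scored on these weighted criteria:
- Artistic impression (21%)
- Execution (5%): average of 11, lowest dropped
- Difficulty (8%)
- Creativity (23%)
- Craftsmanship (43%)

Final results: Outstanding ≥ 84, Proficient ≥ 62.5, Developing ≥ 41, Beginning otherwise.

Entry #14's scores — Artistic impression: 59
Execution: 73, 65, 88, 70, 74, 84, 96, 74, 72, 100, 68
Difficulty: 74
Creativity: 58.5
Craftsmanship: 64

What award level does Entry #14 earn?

Proficient

Execution: drop 65 → average of remaining 10 = 799/10 = 79.9
Weighted total:
  Artistic impression 59 × 0.21 = 12.39
  Execution 79.9 × 0.05 = 3.995
  Difficulty 74 × 0.08 = 5.92
  Creativity 58.5 × 0.23 = 13.455
  Craftsmanship 64 × 0.43 = 27.52
Sum = 63.28
63.28 is ≥ 62.5 and < 84 → Proficient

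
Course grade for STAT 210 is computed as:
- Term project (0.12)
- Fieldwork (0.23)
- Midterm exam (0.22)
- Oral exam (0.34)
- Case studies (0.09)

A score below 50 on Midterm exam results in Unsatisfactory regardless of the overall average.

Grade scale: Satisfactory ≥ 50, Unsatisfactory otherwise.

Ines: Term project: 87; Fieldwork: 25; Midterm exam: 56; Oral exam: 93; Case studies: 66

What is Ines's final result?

Midterm exam score 56 ≥ 50: minimum met.
Weighted total:
  Term project 87 × 0.12 = 10.44
  Fieldwork 25 × 0.23 = 5.75
  Midterm exam 56 × 0.22 = 12.32
  Oral exam 93 × 0.34 = 31.62
  Case studies 66 × 0.09 = 5.94
Sum = 66.07
66.07 ≥ 50 → Satisfactory

Satisfactory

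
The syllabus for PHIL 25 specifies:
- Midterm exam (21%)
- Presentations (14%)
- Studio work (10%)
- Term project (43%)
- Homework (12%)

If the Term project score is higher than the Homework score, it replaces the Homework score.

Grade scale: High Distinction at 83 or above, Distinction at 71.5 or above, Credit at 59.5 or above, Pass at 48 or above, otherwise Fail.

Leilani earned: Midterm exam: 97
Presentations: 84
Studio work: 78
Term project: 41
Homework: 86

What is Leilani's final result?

Credit

Term project (41) ≤ Homework (86), so Homework stays at 86.
Weighted total:
  Midterm exam 97 × 0.21 = 20.37
  Presentations 84 × 0.14 = 11.76
  Studio work 78 × 0.1 = 7.8
  Term project 41 × 0.43 = 17.63
  Homework 86 × 0.12 = 10.32
Sum = 67.88
67.88 is ≥ 59.5 and < 71.5 → Credit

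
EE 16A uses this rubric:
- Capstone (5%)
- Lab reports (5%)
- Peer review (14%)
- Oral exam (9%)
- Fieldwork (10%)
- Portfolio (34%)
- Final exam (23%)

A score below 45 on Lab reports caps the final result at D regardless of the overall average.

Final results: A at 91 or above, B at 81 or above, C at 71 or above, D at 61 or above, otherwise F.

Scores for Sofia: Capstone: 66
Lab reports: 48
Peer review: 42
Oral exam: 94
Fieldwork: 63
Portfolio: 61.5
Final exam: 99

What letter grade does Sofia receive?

D

Lab reports score 48 ≥ 45: minimum met.
Weighted total:
  Capstone 66 × 0.05 = 3.3
  Lab reports 48 × 0.05 = 2.4
  Peer review 42 × 0.14 = 5.88
  Oral exam 94 × 0.09 = 8.46
  Fieldwork 63 × 0.1 = 6.3
  Portfolio 61.5 × 0.34 = 20.91
  Final exam 99 × 0.23 = 22.77
Sum = 70.02
70.02 is ≥ 61 and < 71 → D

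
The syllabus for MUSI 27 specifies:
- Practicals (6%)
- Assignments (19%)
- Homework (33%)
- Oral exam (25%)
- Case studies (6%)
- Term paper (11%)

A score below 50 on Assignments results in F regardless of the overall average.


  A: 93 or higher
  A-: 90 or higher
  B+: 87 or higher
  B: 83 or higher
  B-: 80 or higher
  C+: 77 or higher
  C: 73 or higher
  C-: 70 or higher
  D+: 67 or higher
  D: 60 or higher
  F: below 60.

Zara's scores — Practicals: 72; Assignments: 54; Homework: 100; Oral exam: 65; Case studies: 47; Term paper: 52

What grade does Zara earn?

C-

Assignments score 54 ≥ 50: minimum met.
Weighted total:
  Practicals 72 × 0.06 = 4.32
  Assignments 54 × 0.19 = 10.26
  Homework 100 × 0.33 = 33
  Oral exam 65 × 0.25 = 16.25
  Case studies 47 × 0.06 = 2.82
  Term paper 52 × 0.11 = 5.72
Sum = 72.37
72.37 is ≥ 70 and < 73 → C-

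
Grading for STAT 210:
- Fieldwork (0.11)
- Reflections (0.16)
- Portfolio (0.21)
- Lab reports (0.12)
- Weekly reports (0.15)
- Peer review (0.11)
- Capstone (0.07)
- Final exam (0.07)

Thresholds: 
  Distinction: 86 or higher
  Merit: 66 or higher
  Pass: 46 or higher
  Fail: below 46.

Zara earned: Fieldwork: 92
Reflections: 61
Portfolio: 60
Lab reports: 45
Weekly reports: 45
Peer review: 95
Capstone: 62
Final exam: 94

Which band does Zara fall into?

Merit

Weighted total:
  Fieldwork 92 × 0.11 = 10.12
  Reflections 61 × 0.16 = 9.76
  Portfolio 60 × 0.21 = 12.6
  Lab reports 45 × 0.12 = 5.4
  Weekly reports 45 × 0.15 = 6.75
  Peer review 95 × 0.11 = 10.45
  Capstone 62 × 0.07 = 4.34
  Final exam 94 × 0.07 = 6.58
Sum = 66
66 is ≥ 66 and < 86 → Merit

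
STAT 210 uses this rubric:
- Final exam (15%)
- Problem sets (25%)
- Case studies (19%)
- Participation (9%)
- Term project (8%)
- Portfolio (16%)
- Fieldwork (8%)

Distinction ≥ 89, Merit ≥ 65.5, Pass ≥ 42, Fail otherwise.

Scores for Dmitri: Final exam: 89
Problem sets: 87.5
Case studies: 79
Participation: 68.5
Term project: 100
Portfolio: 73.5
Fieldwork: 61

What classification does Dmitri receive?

Merit

Weighted total:
  Final exam 89 × 0.15 = 13.35
  Problem sets 87.5 × 0.25 = 21.875
  Case studies 79 × 0.19 = 15.01
  Participation 68.5 × 0.09 = 6.165
  Term project 100 × 0.08 = 8
  Portfolio 73.5 × 0.16 = 11.76
  Fieldwork 61 × 0.08 = 4.88
Sum = 81.04
81.04 is ≥ 65.5 and < 89 → Merit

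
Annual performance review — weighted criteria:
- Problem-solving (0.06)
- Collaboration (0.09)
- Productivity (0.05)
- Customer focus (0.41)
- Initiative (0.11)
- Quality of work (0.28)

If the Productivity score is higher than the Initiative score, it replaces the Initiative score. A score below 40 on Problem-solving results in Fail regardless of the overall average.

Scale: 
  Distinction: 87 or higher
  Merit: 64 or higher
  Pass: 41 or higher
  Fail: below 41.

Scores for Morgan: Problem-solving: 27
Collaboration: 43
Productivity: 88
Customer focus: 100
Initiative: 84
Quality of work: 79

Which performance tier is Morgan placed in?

Productivity (88) > Initiative (84), so Initiative counts as 88.
Problem-solving score 27 < 40: minimum not met.
Weighted total:
  Problem-solving 27 × 0.06 = 1.62
  Collaboration 43 × 0.09 = 3.87
  Productivity 88 × 0.05 = 4.4
  Customer focus 100 × 0.41 = 41
  Initiative 88 × 0.11 = 9.68
  Quality of work 79 × 0.28 = 22.12
Sum = 82.69
Because the Problem-solving minimum was not met, the result is Fail.

Fail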